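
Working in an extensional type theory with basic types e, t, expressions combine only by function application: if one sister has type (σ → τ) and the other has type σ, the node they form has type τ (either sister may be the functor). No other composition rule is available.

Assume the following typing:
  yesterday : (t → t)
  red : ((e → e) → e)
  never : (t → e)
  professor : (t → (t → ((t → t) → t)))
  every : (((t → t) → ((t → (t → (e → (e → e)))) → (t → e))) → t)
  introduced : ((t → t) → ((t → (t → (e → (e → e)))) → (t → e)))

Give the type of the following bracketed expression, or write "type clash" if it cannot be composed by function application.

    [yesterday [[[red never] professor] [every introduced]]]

[red never]: ((e → e) → e) and (t → e) cannot combine by function application — type clash.

type clash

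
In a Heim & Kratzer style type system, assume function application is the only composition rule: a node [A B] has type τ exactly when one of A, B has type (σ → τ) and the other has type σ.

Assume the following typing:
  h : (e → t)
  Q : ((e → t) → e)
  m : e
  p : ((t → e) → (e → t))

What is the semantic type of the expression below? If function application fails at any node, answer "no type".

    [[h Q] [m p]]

no type

[h Q]: ((e → t) → e) applied to (e → t) yields e.
[m p]: e with ((t → e) → (e → t)) — neither is a function whose domain matches the other; composition fails here.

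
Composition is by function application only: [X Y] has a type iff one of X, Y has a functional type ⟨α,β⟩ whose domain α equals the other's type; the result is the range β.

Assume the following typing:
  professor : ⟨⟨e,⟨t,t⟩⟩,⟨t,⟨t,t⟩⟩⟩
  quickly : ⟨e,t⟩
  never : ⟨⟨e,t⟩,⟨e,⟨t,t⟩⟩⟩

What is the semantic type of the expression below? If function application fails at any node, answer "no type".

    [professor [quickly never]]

[quickly never]: functor never : ⟨⟨e,t⟩,⟨e,⟨t,t⟩⟩⟩, argument quickly : ⟨e,t⟩; result ⟨e,⟨t,t⟩⟩.
[professor [quickly never]]: functor professor : ⟨⟨e,⟨t,t⟩⟩,⟨t,⟨t,t⟩⟩⟩, argument [quickly never] : ⟨e,⟨t,t⟩⟩; result ⟨t,⟨t,t⟩⟩.

⟨t,⟨t,t⟩⟩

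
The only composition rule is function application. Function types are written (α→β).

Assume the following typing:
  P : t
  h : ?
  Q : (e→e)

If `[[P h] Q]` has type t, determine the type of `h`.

[[P h] Q] is required to be t. Q : (e→e) cannot yield t as functor, so [P h] : ((e→e)→t).
[P h] is required to be ((e→e)→t). P : t cannot yield ((e→e)→t) as functor, so h : (t→((e→e)→t)).

(t→((e→e)→t))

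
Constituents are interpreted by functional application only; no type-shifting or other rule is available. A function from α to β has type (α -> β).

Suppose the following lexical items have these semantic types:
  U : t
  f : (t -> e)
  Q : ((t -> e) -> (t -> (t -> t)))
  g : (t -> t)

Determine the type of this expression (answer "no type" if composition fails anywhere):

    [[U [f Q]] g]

[f Q]: ((t -> e) -> (t -> (t -> t))) applied to (t -> e) yields (t -> (t -> t)).
[U [f Q]]: (t -> (t -> t)) applied to t yields (t -> t).
At [[U [f Q]] g]: neither (t -> t) nor (t -> t) can take the other as argument; the node is ill-typed.

no type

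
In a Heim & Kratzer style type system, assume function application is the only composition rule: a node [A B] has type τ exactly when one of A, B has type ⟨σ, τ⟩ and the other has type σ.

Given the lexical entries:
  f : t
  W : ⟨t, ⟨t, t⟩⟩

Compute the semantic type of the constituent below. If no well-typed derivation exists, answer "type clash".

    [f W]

⟨t, t⟩

[f W] — W of type ⟨t, ⟨t, t⟩⟩ combines with f of type t: type ⟨t, t⟩.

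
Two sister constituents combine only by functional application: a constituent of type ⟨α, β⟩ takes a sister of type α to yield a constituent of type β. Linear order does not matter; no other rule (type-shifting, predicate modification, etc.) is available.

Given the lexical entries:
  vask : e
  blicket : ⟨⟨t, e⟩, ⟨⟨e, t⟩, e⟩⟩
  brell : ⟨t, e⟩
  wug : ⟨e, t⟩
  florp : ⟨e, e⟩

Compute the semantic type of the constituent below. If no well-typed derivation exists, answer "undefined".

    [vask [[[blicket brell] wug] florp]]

undefined

[blicket brell]: ⟨⟨t, e⟩, ⟨⟨e, t⟩, e⟩⟩ applied to ⟨t, e⟩ yields ⟨⟨e, t⟩, e⟩.
[[blicket brell] wug]: ⟨⟨e, t⟩, e⟩ applied to ⟨e, t⟩ yields e.
[[[blicket brell] wug] florp]: ⟨e, e⟩ applied to e yields e.
[vask [[[blicket brell] wug] florp]]: e with e — neither is a function whose domain matches the other; composition fails here.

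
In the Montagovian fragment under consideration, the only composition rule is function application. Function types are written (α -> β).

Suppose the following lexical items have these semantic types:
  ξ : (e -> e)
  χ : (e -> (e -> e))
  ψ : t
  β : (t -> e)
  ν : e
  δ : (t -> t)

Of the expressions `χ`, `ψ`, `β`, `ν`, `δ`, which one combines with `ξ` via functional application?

ν

χ : (e -> (e -> e)) — does not combine with ξ.
ψ : t — does not combine with ξ.
β : (t -> e) — does not combine with ξ.
ν — combines: ξ : (e -> e) takes ν : e as argument, giving e.
δ : (t -> t) — does not combine with ξ.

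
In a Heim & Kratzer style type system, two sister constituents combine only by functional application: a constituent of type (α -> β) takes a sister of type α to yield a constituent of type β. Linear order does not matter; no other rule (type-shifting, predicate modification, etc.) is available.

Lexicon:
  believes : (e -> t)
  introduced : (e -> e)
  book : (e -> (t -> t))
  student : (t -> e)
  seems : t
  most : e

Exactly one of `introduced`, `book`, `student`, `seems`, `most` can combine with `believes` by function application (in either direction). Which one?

most

introduced : (e -> e) — no; believes wants e, and introduced wants e.
book : (e -> (t -> t)) — no; believes wants e, and book wants e.
student : (t -> e) — no; believes wants e, and student wants t.
seems : t — no; believes wants e, and seems wants nothing (atomic).
most — combines: believes : (e -> t) takes most : e as argument, giving t.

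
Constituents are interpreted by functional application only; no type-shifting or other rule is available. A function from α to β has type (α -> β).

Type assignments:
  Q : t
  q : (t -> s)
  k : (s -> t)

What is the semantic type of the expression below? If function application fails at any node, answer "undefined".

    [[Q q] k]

[Q q]: functor q : (t -> s), argument Q : t; result s.
[[Q q] k]: functor k : (s -> t), argument [Q q] : s; result t.

t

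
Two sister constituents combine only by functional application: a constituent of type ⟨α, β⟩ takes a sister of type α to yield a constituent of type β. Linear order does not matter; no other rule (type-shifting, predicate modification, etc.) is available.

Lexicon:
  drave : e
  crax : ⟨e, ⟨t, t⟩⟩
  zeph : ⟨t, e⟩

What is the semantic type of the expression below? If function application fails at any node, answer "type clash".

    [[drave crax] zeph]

type clash

[drave crax]: crax is ⟨e, ⟨t, t⟩⟩, drave is e; result ⟨t, t⟩.
[[drave crax] zeph]: ⟨t, t⟩ with ⟨t, e⟩ — neither is a function whose domain matches the other; composition fails here.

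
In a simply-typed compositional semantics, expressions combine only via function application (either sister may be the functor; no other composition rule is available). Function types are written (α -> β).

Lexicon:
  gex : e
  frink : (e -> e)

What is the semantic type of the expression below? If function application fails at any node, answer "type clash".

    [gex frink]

At [gex frink], frink : (e -> e) takes gex : e, giving e.

e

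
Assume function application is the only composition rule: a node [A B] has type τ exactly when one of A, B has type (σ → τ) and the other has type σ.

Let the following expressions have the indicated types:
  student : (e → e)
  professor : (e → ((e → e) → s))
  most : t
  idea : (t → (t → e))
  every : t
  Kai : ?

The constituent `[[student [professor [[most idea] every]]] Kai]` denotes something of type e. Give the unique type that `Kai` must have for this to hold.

At [[student [professor [[most idea] every]]] Kai] (required: e): [student [professor [[most idea] every]]] is s, which is not a function with range e; hence Kai is the functor — type (s → e).

(s → e)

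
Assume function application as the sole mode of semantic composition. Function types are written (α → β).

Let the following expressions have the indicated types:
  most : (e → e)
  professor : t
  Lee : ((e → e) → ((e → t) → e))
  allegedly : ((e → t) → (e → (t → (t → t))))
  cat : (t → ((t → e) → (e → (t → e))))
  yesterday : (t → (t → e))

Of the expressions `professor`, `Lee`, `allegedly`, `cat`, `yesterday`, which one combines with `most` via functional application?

Lee

professor : t — most needs e; professor needs nothing (atomic); neither fits.
Lee — combines: Lee : ((e → e) → ((e → t) → e)) takes most : (e → e) as argument, giving ((e → t) → e).
allegedly : ((e → t) → (e → (t → (t → t)))) — most needs e; allegedly needs (e → t); neither fits.
cat : (t → ((t → e) → (e → (t → e)))) — most needs e; cat needs t; neither fits.
yesterday : (t → (t → e)) — most needs e; yesterday needs t; neither fits.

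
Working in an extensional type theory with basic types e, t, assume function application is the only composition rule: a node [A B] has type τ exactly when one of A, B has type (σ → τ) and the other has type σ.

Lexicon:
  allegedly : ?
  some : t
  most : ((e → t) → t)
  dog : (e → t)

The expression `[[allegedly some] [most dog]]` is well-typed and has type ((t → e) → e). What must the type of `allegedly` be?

[[allegedly some] [most dog]] is required to be ((t → e) → e). [most dog] : t cannot yield ((t → e) → e) as functor, so [allegedly some] : (t → ((t → e) → e)).
[allegedly some] is required to be (t → ((t → e) → e)). some : t cannot yield (t → ((t → e) → e)) as functor, so allegedly : (t → (t → ((t → e) → e))).

(t → (t → ((t → e) → e)))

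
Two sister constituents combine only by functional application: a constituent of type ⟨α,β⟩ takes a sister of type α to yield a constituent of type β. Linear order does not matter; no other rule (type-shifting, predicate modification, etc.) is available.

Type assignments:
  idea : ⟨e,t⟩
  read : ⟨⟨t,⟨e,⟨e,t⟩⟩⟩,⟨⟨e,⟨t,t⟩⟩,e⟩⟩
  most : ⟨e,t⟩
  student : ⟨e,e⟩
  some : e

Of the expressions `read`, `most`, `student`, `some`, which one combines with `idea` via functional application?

read : ⟨⟨t,⟨e,⟨e,t⟩⟩⟩,⟨⟨e,⟨t,t⟩⟩,e⟩⟩ — does not combine with idea.
most : ⟨e,t⟩ — does not combine with idea.
student : ⟨e,e⟩ — does not combine with idea.
some — combines: idea : ⟨e,t⟩ takes some : e as argument, giving t.

some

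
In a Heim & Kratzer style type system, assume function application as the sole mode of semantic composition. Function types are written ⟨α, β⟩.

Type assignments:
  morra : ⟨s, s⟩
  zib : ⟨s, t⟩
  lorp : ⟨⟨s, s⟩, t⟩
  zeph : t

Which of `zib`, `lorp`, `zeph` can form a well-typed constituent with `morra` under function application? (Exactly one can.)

lorp

zib : ⟨s, t⟩ — morra needs s; zib needs s; neither fits.
lorp — combines: lorp : ⟨⟨s, s⟩, t⟩ takes morra : ⟨s, s⟩ as argument, giving t.
zeph : t — morra needs s; zeph needs nothing (atomic); neither fits.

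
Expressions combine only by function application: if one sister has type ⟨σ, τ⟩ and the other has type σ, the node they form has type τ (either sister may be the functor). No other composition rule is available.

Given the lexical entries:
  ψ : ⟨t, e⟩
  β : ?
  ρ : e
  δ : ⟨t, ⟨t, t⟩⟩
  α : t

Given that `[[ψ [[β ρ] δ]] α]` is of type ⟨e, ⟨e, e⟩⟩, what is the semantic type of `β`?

⟨e, ⟨⟨t, ⟨t, t⟩⟩, ⟨⟨t, e⟩, ⟨t, ⟨e, ⟨e, e⟩⟩⟩⟩⟩⟩

[[ψ [[β ρ] δ]] α] is required to be ⟨e, ⟨e, e⟩⟩. α : t cannot yield ⟨e, ⟨e, e⟩⟩ as functor, so [ψ [[β ρ] δ]] : ⟨t, ⟨e, ⟨e, e⟩⟩⟩.
[ψ [[β ρ] δ]] is required to be ⟨t, ⟨e, ⟨e, e⟩⟩⟩. ψ : ⟨t, e⟩ cannot yield ⟨t, ⟨e, ⟨e, e⟩⟩⟩ as functor, so [[β ρ] δ] : ⟨⟨t, e⟩, ⟨t, ⟨e, ⟨e, e⟩⟩⟩⟩.
[[β ρ] δ] is required to be ⟨⟨t, e⟩, ⟨t, ⟨e, ⟨e, e⟩⟩⟩⟩. δ : ⟨t, ⟨t, t⟩⟩ cannot yield ⟨⟨t, e⟩, ⟨t, ⟨e, ⟨e, e⟩⟩⟩⟩ as functor, so [β ρ] : ⟨⟨t, ⟨t, t⟩⟩, ⟨⟨t, e⟩, ⟨t, ⟨e, ⟨e, e⟩⟩⟩⟩⟩.
[β ρ] is required to be ⟨⟨t, ⟨t, t⟩⟩, ⟨⟨t, e⟩, ⟨t, ⟨e, ⟨e, e⟩⟩⟩⟩⟩. ρ : e cannot yield ⟨⟨t, ⟨t, t⟩⟩, ⟨⟨t, e⟩, ⟨t, ⟨e, ⟨e, e⟩⟩⟩⟩⟩ as functor, so β : ⟨e, ⟨⟨t, ⟨t, t⟩⟩, ⟨⟨t, e⟩, ⟨t, ⟨e, ⟨e, e⟩⟩⟩⟩⟩⟩.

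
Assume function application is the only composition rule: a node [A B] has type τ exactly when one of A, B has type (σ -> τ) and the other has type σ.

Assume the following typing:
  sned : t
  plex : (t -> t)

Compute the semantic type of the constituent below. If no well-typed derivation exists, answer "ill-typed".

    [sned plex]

t

At [sned plex], plex : (t -> t) takes sned : t, giving t.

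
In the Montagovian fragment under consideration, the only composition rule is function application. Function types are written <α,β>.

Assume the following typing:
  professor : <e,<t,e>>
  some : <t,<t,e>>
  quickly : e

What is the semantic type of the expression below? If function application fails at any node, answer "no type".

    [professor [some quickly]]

At [some quickly]: neither <t,<t,e>> nor e can take the other as argument; the node is ill-typed.

no type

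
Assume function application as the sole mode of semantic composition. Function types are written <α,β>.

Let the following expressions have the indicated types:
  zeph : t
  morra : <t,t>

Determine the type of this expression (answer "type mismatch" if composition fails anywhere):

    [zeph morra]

t

[zeph morra]: <t,t> applied to t yields t.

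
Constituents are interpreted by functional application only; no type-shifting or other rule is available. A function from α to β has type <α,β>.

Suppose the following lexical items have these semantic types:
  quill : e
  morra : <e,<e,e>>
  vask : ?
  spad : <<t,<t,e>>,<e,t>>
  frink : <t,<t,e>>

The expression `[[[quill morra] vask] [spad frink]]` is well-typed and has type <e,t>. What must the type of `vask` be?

<<e,e>,<<e,t>,<e,t>>>

For [[[quill morra] vask] [spad frink]] to have type <e,t> with [spad frink] of type <e,t>, [[quill morra] vask] must be the function: [[quill morra] vask] : <<e,t>,<e,t>>.
For [[quill morra] vask] to have type <<e,t>,<e,t>> with [quill morra] of type <e,e>, vask must be the function: vask : <<e,e>,<<e,t>,<e,t>>>.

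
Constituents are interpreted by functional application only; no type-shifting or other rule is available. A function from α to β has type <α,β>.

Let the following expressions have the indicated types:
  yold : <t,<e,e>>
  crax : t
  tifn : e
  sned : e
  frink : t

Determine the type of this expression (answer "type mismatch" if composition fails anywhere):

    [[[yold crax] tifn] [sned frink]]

type mismatch

[yold crax]: functor yold : <t,<e,e>>, argument crax : t; result <e,e>.
[[yold crax] tifn]: functor [yold crax] : <e,e>, argument tifn : e; result e.
At [sned frink]: neither e nor t can take the other as argument; the node is ill-typed.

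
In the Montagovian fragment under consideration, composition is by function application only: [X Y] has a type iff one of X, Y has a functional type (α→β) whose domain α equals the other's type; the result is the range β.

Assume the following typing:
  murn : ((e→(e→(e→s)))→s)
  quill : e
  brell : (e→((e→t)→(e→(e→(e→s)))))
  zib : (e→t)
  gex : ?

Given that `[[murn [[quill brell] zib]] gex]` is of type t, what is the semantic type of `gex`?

(s→t)

For [[murn [[quill brell] zib]] gex] to have type t with [murn [[quill brell] zib]] of type s, gex must be the function: gex : (s→t).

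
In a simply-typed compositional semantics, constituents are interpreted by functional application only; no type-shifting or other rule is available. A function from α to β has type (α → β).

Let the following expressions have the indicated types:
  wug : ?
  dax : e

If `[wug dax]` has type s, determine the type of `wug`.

At [wug dax] (required: s): dax is e, which is not a function with range s; hence wug is the functor — type (e → s).

(e → s)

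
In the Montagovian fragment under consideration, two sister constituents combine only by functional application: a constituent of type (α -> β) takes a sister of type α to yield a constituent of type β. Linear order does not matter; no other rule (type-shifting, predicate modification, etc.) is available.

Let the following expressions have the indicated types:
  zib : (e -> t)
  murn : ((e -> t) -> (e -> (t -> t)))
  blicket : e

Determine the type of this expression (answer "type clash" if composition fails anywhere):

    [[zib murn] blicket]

[zib murn]: functor murn : ((e -> t) -> (e -> (t -> t))), argument zib : (e -> t); result (e -> (t -> t)).
[[zib murn] blicket]: functor [zib murn] : (e -> (t -> t)), argument blicket : e; result (t -> t).

(t -> t)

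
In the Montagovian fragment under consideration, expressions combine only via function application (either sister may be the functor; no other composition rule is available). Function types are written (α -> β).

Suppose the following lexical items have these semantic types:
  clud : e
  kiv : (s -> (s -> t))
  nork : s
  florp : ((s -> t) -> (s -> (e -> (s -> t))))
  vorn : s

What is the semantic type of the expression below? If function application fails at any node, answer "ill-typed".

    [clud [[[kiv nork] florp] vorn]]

At [kiv nork], kiv : (s -> (s -> t)) takes nork : s, giving (s -> t).
At [[kiv nork] florp], florp : ((s -> t) -> (s -> (e -> (s -> t)))) takes [kiv nork] : (s -> t), giving (s -> (e -> (s -> t))).
At [[[kiv nork] florp] vorn], [[kiv nork] florp] : (s -> (e -> (s -> t))) takes vorn : s, giving (e -> (s -> t)).
At [clud [[[kiv nork] florp] vorn]], [[[kiv nork] florp] vorn] : (e -> (s -> t)) takes clud : e, giving (s -> t).

(s -> t)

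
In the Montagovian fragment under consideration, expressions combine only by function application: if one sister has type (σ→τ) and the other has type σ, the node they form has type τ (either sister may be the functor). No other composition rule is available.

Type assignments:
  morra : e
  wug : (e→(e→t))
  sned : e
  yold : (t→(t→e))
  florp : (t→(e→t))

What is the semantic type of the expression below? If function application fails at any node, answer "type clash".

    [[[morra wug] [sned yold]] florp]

[morra wug]: wug is (e→(e→t)), morra is e; result (e→t).
[sned yold]: e with (t→(t→e)) — neither is a function whose domain matches the other; composition fails here.

type clash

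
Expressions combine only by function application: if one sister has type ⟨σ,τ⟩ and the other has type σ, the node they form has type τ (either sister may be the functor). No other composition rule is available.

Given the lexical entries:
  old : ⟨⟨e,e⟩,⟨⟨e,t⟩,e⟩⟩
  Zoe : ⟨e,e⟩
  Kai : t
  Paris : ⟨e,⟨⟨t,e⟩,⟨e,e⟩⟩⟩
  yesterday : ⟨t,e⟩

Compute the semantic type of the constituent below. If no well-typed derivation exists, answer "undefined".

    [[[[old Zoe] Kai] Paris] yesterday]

[old Zoe]: functor old : ⟨⟨e,e⟩,⟨⟨e,t⟩,e⟩⟩, argument Zoe : ⟨e,e⟩; result ⟨⟨e,t⟩,e⟩.
[[old Zoe] Kai]: ⟨⟨e,t⟩,e⟩ with t — neither is a function whose domain matches the other; composition fails here.

undefined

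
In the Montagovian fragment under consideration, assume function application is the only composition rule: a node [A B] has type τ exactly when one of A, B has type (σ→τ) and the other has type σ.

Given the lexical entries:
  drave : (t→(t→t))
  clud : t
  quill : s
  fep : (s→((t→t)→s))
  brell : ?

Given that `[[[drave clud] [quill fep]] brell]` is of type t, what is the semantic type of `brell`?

(s→t)

[[[drave clud] [quill fep]] brell] must have type t. The sister [[drave clud] [quill fep]] has type s; that is not a function onto t, so brell must be the functor, of type (s→t).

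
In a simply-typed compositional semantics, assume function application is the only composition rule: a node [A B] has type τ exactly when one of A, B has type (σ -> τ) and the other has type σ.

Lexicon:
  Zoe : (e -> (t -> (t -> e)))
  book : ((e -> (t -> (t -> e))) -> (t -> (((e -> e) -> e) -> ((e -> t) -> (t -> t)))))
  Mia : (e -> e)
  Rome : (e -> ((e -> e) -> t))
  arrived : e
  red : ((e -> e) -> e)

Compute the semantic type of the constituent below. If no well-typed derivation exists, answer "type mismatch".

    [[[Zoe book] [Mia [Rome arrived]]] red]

[Zoe book]: book is ((e -> (t -> (t -> e))) -> (t -> (((e -> e) -> e) -> ((e -> t) -> (t -> t))))), Zoe is (e -> (t -> (t -> e))); result (t -> (((e -> e) -> e) -> ((e -> t) -> (t -> t)))).
[Rome arrived]: Rome is (e -> ((e -> e) -> t)), arrived is e; result ((e -> e) -> t).
[Mia [Rome arrived]]: [Rome arrived] is ((e -> e) -> t), Mia is (e -> e); result t.
[[Zoe book] [Mia [Rome arrived]]]: [Zoe book] is (t -> (((e -> e) -> e) -> ((e -> t) -> (t -> t)))), [Mia [Rome arrived]] is t; result (((e -> e) -> e) -> ((e -> t) -> (t -> t))).
[[[Zoe book] [Mia [Rome arrived]]] red]: [[Zoe book] [Mia [Rome arrived]]] is (((e -> e) -> e) -> ((e -> t) -> (t -> t))), red is ((e -> e) -> e); result ((e -> t) -> (t -> t)).

((e -> t) -> (t -> t))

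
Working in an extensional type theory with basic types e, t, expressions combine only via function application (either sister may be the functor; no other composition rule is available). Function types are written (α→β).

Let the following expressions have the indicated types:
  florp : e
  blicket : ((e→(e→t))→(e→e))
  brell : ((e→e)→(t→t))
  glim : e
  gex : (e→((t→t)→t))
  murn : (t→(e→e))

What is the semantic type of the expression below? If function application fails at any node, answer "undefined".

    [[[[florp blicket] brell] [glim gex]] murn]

undefined

[florp blicket]: e with ((e→(e→t))→(e→e)) — neither is a function whose domain matches the other; composition fails here.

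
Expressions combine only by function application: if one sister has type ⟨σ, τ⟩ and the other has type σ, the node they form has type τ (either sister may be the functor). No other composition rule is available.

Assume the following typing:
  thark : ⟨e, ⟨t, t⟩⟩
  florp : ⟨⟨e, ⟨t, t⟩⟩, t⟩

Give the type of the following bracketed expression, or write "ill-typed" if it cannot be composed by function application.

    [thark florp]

[thark florp] — florp of type ⟨⟨e, ⟨t, t⟩⟩, t⟩ combines with thark of type ⟨e, ⟨t, t⟩⟩: type t.

t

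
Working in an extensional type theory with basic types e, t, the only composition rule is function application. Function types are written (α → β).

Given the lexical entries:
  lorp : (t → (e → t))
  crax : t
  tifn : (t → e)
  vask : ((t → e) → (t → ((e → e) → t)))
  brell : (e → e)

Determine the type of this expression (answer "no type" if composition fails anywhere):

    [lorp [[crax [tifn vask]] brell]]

(e → t)

[tifn vask]: vask is ((t → e) → (t → ((e → e) → t))), tifn is (t → e); result (t → ((e → e) → t)).
[crax [tifn vask]]: [tifn vask] is (t → ((e → e) → t)), crax is t; result ((e → e) → t).
[[crax [tifn vask]] brell]: [crax [tifn vask]] is ((e → e) → t), brell is (e → e); result t.
[lorp [[crax [tifn vask]] brell]]: lorp is (t → (e → t)), [[crax [tifn vask]] brell] is t; result (e → t).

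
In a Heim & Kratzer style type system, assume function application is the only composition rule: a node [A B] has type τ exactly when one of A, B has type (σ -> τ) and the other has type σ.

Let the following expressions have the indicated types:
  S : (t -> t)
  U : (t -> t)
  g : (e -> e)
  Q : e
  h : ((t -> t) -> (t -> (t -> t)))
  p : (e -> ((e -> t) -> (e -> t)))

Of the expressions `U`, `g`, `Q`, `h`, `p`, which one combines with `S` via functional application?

U : (t -> t) — S needs t; U needs t; neither fits.
g : (e -> e) — S needs t; g needs e; neither fits.
Q : e — S needs t; Q needs nothing (atomic); neither fits.
h — combines: h : ((t -> t) -> (t -> (t -> t))) takes S : (t -> t) as argument, giving (t -> (t -> t)).
p : (e -> ((e -> t) -> (e -> t))) — S needs t; p needs e; neither fits.

h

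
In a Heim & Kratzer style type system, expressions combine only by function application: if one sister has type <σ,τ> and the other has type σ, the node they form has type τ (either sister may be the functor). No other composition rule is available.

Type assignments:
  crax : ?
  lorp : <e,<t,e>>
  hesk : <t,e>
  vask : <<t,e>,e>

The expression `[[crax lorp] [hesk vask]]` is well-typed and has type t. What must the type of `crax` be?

<<e,<t,e>>,<e,t>>

[[crax lorp] [hesk vask]] must have type t. The sister [hesk vask] has type e; that is not a function onto t, so [crax lorp] must be the functor, of type <e,t>.
[crax lorp] must have type <e,t>. The sister lorp has type <e,<t,e>>; that is not a function onto <e,t>, so crax must be the functor, of type <<e,<t,e>>,<e,t>>.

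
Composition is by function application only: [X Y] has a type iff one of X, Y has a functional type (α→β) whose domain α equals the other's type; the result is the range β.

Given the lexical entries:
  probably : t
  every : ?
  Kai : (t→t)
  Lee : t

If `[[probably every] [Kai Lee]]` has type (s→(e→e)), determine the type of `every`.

(t→(t→(s→(e→e))))

For [[probably every] [Kai Lee]] to have type (s→(e→e)) with [Kai Lee] of type t, [probably every] must be the function: [probably every] : (t→(s→(e→e))).
For [probably every] to have type (t→(s→(e→e))) with probably of type t, every must be the function: every : (t→(t→(s→(e→e)))).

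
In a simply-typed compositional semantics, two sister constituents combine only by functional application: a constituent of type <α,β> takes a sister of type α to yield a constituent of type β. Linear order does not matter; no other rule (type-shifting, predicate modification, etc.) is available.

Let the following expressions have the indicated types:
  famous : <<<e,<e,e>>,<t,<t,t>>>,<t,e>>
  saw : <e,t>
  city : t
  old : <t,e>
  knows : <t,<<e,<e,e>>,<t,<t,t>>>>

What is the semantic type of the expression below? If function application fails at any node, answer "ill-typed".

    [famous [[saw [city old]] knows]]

[city old]: old is <t,e>, city is t; result e.
[saw [city old]]: saw is <e,t>, [city old] is e; result t.
[[saw [city old]] knows]: knows is <t,<<e,<e,e>>,<t,<t,t>>>>, [saw [city old]] is t; result <<e,<e,e>>,<t,<t,t>>>.
[famous [[saw [city old]] knows]]: famous is <<<e,<e,e>>,<t,<t,t>>>,<t,e>>, [[saw [city old]] knows] is <<e,<e,e>>,<t,<t,t>>>; result <t,e>.

<t,e>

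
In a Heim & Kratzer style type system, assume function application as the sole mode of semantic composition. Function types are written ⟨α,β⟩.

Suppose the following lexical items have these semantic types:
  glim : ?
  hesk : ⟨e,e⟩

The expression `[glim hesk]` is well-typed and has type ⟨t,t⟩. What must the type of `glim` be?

At [glim hesk] (required: ⟨t,t⟩): hesk is ⟨e,e⟩, which is not a function with range ⟨t,t⟩; hence glim is the functor — type ⟨⟨e,e⟩,⟨t,t⟩⟩.

⟨⟨e,e⟩,⟨t,t⟩⟩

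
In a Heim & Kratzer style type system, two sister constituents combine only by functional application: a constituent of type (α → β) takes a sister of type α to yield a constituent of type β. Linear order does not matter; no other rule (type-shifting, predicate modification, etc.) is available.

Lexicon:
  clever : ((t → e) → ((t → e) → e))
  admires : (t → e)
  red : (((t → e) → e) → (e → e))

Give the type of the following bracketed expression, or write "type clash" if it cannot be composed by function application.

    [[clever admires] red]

(e → e)

[clever admires] — clever of type ((t → e) → ((t → e) → e)) combines with admires of type (t → e): type ((t → e) → e).
[[clever admires] red] — red of type (((t → e) → e) → (e → e)) combines with [clever admires] of type ((t → e) → e): type (e → e).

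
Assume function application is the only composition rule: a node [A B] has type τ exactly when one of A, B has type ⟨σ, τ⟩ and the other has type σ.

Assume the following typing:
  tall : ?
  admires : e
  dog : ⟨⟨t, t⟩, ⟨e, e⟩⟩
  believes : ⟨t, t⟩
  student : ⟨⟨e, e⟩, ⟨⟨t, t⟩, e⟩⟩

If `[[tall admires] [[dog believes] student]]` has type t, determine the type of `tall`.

[[tall admires] [[dog believes] student]] must have type t. The sister [[dog believes] student] has type ⟨⟨t, t⟩, e⟩; that is not a function onto t, so [tall admires] must be the functor, of type ⟨⟨⟨t, t⟩, e⟩, t⟩.
[tall admires] must have type ⟨⟨⟨t, t⟩, e⟩, t⟩. The sister admires has type e; that is not a function onto ⟨⟨⟨t, t⟩, e⟩, t⟩, so tall must be the functor, of type ⟨e, ⟨⟨⟨t, t⟩, e⟩, t⟩⟩.

⟨e, ⟨⟨⟨t, t⟩, e⟩, t⟩⟩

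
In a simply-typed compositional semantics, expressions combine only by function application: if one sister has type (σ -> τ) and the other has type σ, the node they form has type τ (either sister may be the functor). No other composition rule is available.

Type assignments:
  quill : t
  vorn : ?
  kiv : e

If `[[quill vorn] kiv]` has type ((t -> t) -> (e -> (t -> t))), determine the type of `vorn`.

(t -> (e -> ((t -> t) -> (e -> (t -> t)))))

[[quill vorn] kiv] is required to be ((t -> t) -> (e -> (t -> t))). kiv : e cannot yield ((t -> t) -> (e -> (t -> t))) as functor, so [quill vorn] : (e -> ((t -> t) -> (e -> (t -> t)))).
[quill vorn] is required to be (e -> ((t -> t) -> (e -> (t -> t)))). quill : t cannot yield (e -> ((t -> t) -> (e -> (t -> t)))) as functor, so vorn : (t -> (e -> ((t -> t) -> (e -> (t -> t))))).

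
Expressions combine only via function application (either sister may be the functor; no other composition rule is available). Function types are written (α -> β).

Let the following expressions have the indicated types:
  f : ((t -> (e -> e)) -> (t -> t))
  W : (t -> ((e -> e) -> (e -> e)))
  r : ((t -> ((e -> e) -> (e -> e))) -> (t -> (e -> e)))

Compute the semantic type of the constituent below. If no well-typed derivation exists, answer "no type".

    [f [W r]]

At [W r], r : ((t -> ((e -> e) -> (e -> e))) -> (t -> (e -> e))) takes W : (t -> ((e -> e) -> (e -> e))), giving (t -> (e -> e)).
At [f [W r]], f : ((t -> (e -> e)) -> (t -> t)) takes [W r] : (t -> (e -> e)), giving (t -> t).

(t -> t)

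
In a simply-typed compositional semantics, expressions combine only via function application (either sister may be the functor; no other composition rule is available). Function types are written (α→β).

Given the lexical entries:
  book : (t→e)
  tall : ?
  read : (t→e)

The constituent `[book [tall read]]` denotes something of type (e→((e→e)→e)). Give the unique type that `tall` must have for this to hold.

At [book [tall read]] (required: (e→((e→e)→e))): book is (t→e), which is not a function with range (e→((e→e)→e)); hence [tall read] is the functor — type ((t→e)→(e→((e→e)→e))).
At [tall read] (required: ((t→e)→(e→((e→e)→e)))): read is (t→e), which is not a function with range ((t→e)→(e→((e→e)→e))); hence tall is the functor — type ((t→e)→((t→e)→(e→((e→e)→e)))).

((t→e)→((t→e)→(e→((e→e)→e))))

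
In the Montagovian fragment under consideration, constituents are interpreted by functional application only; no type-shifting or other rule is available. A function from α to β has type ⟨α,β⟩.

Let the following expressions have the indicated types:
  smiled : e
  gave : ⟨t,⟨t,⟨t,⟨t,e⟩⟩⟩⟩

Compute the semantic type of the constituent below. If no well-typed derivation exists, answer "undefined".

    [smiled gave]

undefined

[smiled gave]: e with ⟨t,⟨t,⟨t,⟨t,e⟩⟩⟩⟩ — neither is a function whose domain matches the other; composition fails here.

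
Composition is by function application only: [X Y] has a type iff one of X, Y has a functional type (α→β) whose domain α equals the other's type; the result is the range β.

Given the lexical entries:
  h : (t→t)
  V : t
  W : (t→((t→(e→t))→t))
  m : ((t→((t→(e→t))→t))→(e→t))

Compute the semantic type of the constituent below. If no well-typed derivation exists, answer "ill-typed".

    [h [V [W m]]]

[W m]: functor m : ((t→((t→(e→t))→t))→(e→t)), argument W : (t→((t→(e→t))→t)); result (e→t).
At [V [W m]]: neither t nor (e→t) can take the other as argument; the node is ill-typed.

ill-typed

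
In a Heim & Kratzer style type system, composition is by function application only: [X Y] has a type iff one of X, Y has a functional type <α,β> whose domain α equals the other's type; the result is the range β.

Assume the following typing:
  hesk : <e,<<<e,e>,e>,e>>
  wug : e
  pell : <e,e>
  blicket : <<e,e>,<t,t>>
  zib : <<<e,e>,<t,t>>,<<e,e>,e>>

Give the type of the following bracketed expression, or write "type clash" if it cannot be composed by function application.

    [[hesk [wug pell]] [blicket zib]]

[wug pell] — pell of type <e,e> combines with wug of type e: type e.
[hesk [wug pell]] — hesk of type <e,<<<e,e>,e>,e>> combines with [wug pell] of type e: type <<<e,e>,e>,e>.
[blicket zib] — zib of type <<<e,e>,<t,t>>,<<e,e>,e>> combines with blicket of type <<e,e>,<t,t>>: type <<e,e>,e>.
[[hesk [wug pell]] [blicket zib]] — [hesk [wug pell]] of type <<<e,e>,e>,e> combines with [blicket zib] of type <<e,e>,e>: type e.

e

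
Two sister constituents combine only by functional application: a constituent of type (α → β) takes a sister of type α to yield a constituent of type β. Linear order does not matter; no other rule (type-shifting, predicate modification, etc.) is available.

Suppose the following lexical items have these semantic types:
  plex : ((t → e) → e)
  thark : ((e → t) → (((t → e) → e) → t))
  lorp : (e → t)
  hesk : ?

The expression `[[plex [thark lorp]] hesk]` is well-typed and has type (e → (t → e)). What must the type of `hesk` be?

[[plex [thark lorp]] hesk] is required to be (e → (t → e)). [plex [thark lorp]] : t cannot yield (e → (t → e)) as functor, so hesk : (t → (e → (t → e))).

(t → (e → (t → e)))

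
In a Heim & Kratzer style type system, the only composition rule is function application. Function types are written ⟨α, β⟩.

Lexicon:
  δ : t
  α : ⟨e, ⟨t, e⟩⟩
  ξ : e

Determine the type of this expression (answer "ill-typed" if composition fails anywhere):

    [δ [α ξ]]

[α ξ] — α of type ⟨e, ⟨t, e⟩⟩ combines with ξ of type e: type ⟨t, e⟩.
[δ [α ξ]] — [α ξ] of type ⟨t, e⟩ combines with δ of type t: type e.

e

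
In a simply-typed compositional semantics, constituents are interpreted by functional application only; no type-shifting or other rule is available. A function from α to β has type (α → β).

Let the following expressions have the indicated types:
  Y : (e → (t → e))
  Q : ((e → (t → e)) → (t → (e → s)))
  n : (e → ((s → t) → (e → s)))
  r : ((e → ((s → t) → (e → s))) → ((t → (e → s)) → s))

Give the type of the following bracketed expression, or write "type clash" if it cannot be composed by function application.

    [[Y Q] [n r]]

[Y Q] — Q of type ((e → (t → e)) → (t → (e → s))) combines with Y of type (e → (t → e)): type (t → (e → s)).
[n r] — r of type ((e → ((s → t) → (e → s))) → ((t → (e → s)) → s)) combines with n of type (e → ((s → t) → (e → s))): type ((t → (e → s)) → s).
[[Y Q] [n r]] — [n r] of type ((t → (e → s)) → s) combines with [Y Q] of type (t → (e → s)): type s.

s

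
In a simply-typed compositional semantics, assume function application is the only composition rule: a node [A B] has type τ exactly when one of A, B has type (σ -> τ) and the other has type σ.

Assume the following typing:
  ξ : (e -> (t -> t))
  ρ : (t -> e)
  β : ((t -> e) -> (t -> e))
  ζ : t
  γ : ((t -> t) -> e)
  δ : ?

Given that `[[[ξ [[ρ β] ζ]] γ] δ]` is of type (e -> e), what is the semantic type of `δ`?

At [[[ξ [[ρ β] ζ]] γ] δ] (required: (e -> e)): [[ξ [[ρ β] ζ]] γ] is e, which is not a function with range (e -> e); hence δ is the functor — type (e -> (e -> e)).

(e -> (e -> e))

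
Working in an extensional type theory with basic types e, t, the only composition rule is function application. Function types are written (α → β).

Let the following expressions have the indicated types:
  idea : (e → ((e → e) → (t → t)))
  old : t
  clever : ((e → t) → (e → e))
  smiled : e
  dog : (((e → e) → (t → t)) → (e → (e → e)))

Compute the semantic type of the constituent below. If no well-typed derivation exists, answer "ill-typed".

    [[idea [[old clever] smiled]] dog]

[old clever]: t with ((e → t) → (e → e)) — neither is a function whose domain matches the other; composition fails here.

ill-typed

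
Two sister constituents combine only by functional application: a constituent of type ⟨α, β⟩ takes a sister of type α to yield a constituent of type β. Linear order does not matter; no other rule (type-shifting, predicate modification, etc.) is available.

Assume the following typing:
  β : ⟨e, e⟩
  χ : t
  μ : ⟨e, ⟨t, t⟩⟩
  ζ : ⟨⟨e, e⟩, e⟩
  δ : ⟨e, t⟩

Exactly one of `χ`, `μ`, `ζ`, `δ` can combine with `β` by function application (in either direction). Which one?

χ : t — β needs e; χ needs nothing (atomic); neither fits.
μ : ⟨e, ⟨t, t⟩⟩ — β needs e; μ needs e; neither fits.
ζ — combines: ζ : ⟨⟨e, e⟩, e⟩ takes β : ⟨e, e⟩ as argument, giving e.
δ : ⟨e, t⟩ — β needs e; δ needs e; neither fits.

ζ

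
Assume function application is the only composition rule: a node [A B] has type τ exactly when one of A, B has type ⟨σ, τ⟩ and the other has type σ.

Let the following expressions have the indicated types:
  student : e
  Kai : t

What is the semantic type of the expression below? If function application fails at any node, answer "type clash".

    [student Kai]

type clash

[student Kai]: e and t cannot combine by function application — type clash.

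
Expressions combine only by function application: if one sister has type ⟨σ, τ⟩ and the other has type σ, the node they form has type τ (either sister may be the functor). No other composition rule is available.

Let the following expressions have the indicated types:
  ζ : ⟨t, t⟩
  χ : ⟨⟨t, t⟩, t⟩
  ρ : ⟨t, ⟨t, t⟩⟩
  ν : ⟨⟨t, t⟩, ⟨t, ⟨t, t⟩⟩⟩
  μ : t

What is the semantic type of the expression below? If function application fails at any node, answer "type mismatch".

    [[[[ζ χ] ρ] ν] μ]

⟨t, t⟩

At [ζ χ], χ : ⟨⟨t, t⟩, t⟩ takes ζ : ⟨t, t⟩, giving t.
At [[ζ χ] ρ], ρ : ⟨t, ⟨t, t⟩⟩ takes [ζ χ] : t, giving ⟨t, t⟩.
At [[[ζ χ] ρ] ν], ν : ⟨⟨t, t⟩, ⟨t, ⟨t, t⟩⟩⟩ takes [[ζ χ] ρ] : ⟨t, t⟩, giving ⟨t, ⟨t, t⟩⟩.
At [[[[ζ χ] ρ] ν] μ], [[[ζ χ] ρ] ν] : ⟨t, ⟨t, t⟩⟩ takes μ : t, giving ⟨t, t⟩.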